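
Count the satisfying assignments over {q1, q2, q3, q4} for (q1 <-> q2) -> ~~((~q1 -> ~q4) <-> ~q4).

Initial set: {T ((q1 <-> q2) -> ~~((~q1 -> ~q4) <-> ~q4))}.
T ((q1 <-> q2) -> ~~((~q1 -> ~q4) <-> ~q4)): β-rule — branch into F (q1 <-> q2)  //  T ~~((~q1 -> ~q4) <-> ~q4).
  branch 1 (add F (q1 <-> q2)):
    F (q1 <-> q2): β-rule — branch into T q1, F q2  //  F q1, T q2.
      branch 1.1 (add T q1, F q2):
        ○ open, literals {q1=true, q2=false}.
      branch 1.2 (add F q1, T q2):
        ○ open, literals {q1=false, q2=true}.
  branch 2 (add T ~~((~q1 -> ~q4) <-> ~q4)):
    T ~~((~q1 -> ~q4) <-> ~q4): drop double negation, giving T ((~q1 -> ~q4) <-> ~q4).
    T ((~q1 -> ~q4) <-> ~q4): β-rule — branch into T (~q1 -> ~q4), T ~q4  //  F (~q1 -> ~q4), F ~q4.
      branch 2.1 (add T (~q1 -> ~q4), T ~q4):
        T (~q1 -> ~q4): β-rule — branch into F ~q1  //  T ~q4.
          branch 2.1.1 (add F ~q1):
            ○ open, literals {q1=true, q4=false}.
          branch 2.1.2 (add T ~q4):
            ○ open, literals {q4=false}.
      branch 2.2 (add F (~q1 -> ~q4), F ~q4):
        F (~q1 -> ~q4): α-rule — add T ~q1, F ~q4.
        ○ open, literals {q1=false, q4=true}.
0 branches closed, 5 open.
Each open branch fixes some atoms; the unmentioned ones are free. Counting distinct full assignments: branch {q1=true, q2=false} (q3, q4) contributes 4 new; branch {q1=false, q2=true} (q3, q4) contributes 4 new; branch {q1=true, q4=false} (q2, q3) contributes 2 new; branch {q4=false} (q1, q2, q3) contributes 2 new; branch {q1=false, q4=true} (q2, q3) contributes 2 new. Total: 14.

14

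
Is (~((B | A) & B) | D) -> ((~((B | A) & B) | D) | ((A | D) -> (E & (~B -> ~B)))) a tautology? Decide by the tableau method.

Assume the negation and expand:
Initial set: {~((~((B | A) & B) | D) -> ((~((B | A) & B) | D) | ((A | D) -> (E & (~B -> ~B)))))}.
~((~((B | A) & B) | D) -> ((~((B | A) & B) | D) | ((A | D) -> (E & (~B -> ~B))))): α-rule — add (~((B | A) & B) | D), ~((~((B | A) & B) | D) | ((A | D) -> (E & (~B -> ~B)))).
~((~((B | A) & B) | D) | ((A | D) -> (E & (~B -> ~B)))): α-rule — add ~(~((B | A) & B) | D), ~((A | D) -> (E & (~B -> ~B))).
~(~((B | A) & B) | D): α-rule — add ~~((B | A) & B), ~D.
~((A | D) -> (E & (~B -> ~B))): α-rule — add (A | D), ~(E & (~B -> ~B)).
~~((B | A) & B): α-rule — add (B | A), B.
(~((B | A) & B) | D): β-rule — branch into ~((B | A) & B)  //  D.
  branch 1 (add ~((B | A) & B)):
    (A | D): β-rule — branch into A  //  D.
      branch 1.1 (add A):
        ~(E & (~B -> ~B)): β-rule — branch into ~E  //  ~(~B -> ~B).
          branch 1.1.1 (add ~E):
            (B | A): β-rule — branch into B  //  A.
              branch 1.1.1.1 (add B):
                ~((B | A) & B): β-rule — branch into ~(B | A)  //  ~B.
                  branch 1.1.1.1.1 (add ~(B | A)):
                    ~(B | A): α-rule — add ~B, ~A.
                    × closes — contains both B and ~B.
                  branch 1.1.1.1.2 (add ~B):
                    × closes — contains both B and ~B.
              branch 1.1.1.2 (add A):
                ~((B | A) & B): β-rule — branch into ~(B | A)  //  ~B.
                  branch 1.1.1.2.1 (add ~(B | A)):
                    ~(B | A): α-rule — add ~B, ~A.
                    × closes — contains both B and ~B.
                  branch 1.1.1.2.2 (add ~B):
                    × closes — contains both B and ~B.
          branch 1.1.2 (add ~(~B -> ~B)):
            ~(~B -> ~B): α-rule — add ~B, ~~B.
            × closes — contains both B and ~B.
      branch 1.2 (add D):
        × closes — contains both D and ~D.
  branch 2 (add D):
    × closes — contains both D and ~D.
All 7 branches close.
Every branch closed, so the negation is unsatisfiable and the formula is valid.

Valid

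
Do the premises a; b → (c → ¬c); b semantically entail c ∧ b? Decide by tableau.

No

Initial set: {T a; T (b → (c → ¬c)); T b; F (c ∧ b)}.
T (b → (c → ¬c)): β-rule — branch into F b  //  T (c → ¬c).
  branch 1 (add F b):
    × closes — contains both b and ¬b.
  branch 2 (add T (c → ¬c)):
    F (c ∧ b): β-rule — branch into F c  //  F b.
      branch 2.1 (add F c):
        T (c → ¬c): β-rule — branch into F c  //  T ¬c.
          branch 2.1.1 (add F c):
            ○ open, literals {a=true, b=true, c=false}.
          branch 2.1.2 (add T ¬c):
            ○ open, literals {a=true, b=true, c=false}.
      branch 2.2 (add F b):
        × closes — contains both b and ¬b.
2 branches closed, 2 open.
An open branch gives a countermodel: a=true, b=true, c=false (unmentioned atoms arbitrary); the premises hold there but the conclusion fails.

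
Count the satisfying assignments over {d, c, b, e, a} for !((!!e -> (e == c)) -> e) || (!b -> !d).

28

Initial set: {(!((!!e -> (e == c)) -> e) || (!b -> !d))}.
(!((!!e -> (e == c)) -> e) || (!b -> !d)): β-rule — branch into !((!!e -> (e == c)) -> e)  //  (!b -> !d).
  branch 1 (add !((!!e -> (e == c)) -> e)):
    !((!!e -> (e == c)) -> e): α-rule — add (!!e -> (e == c)), !e.
    (!!e -> (e == c)): β-rule — branch into !!!e  //  (e == c).
      branch 1.1 (add !!!e):
        !!!e: drop double negation, giving !e.
        ○ open, literals {e=0}.
      branch 1.2 (add (e == c)):
        (e == c): β-rule — branch into e, c  //  !e, !c.
          branch 1.2.1 (add e, c):
            × closes — contains both e and !e.
          branch 1.2.2 (add !e, !c):
            ○ open, literals {c=0, e=0}.
  branch 2 (add (!b -> !d)):
    (!b -> !d): β-rule — branch into !!b  //  !d.
      branch 2.1 (add !!b):
        ○ open, literals {b=1}.
      branch 2.2 (add !d):
        ○ open, literals {d=0}.
1 branch closed, 4 open.
Each open branch fixes some atoms; the unmentioned ones are free. Counting distinct full assignments: branch {e=0} (d, c, b, a) contributes 16 new; branch {c=0, e=0} (d, b, a) contributes 0 new; branch {b=1} (d, c, e, a) contributes 8 new; branch {d=0} (c, b, e, a) contributes 4 new. Total: 28.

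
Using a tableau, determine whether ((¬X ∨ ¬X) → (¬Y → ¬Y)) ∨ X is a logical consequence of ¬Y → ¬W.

Yes

Initial set: {(¬Y → ¬W); ¬(((¬X ∨ ¬X) → (¬Y → ¬Y)) ∨ X)}.
¬(((¬X ∨ ¬X) → (¬Y → ¬Y)) ∨ X): α-rule — add ¬((¬X ∨ ¬X) → (¬Y → ¬Y)), ¬X.
¬((¬X ∨ ¬X) → (¬Y → ¬Y)): α-rule — add (¬X ∨ ¬X), ¬(¬Y → ¬Y).
¬(¬Y → ¬Y): α-rule — add ¬Y, ¬¬Y.
× closes — contains both Y and ¬Y.
All 1 branch closes.
Every branch closed, so the premises entail the conclusion.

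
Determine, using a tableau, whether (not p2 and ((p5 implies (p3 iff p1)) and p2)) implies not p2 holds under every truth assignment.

Assume the negation and expand:
Initial set: {F ((not p2 and ((p5 implies (p3 iff p1)) and p2)) implies not p2)}.
F ((not p2 and ((p5 implies (p3 iff p1)) and p2)) implies not p2): α-rule — add T (not p2 and ((p5 implies (p3 iff p1)) and p2)), F not p2.
T (not p2 and ((p5 implies (p3 iff p1)) and p2)): α-rule — add T not p2, T ((p5 implies (p3 iff p1)) and p2).
× closes — contains both p2 and not p2.
All 1 branch closes.
Every branch closed, so the negation is unsatisfiable and the formula is valid.

Valid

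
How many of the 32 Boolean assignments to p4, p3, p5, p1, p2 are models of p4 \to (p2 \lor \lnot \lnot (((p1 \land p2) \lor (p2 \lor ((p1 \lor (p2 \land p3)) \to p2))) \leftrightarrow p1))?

24

Initial set: {(p4 \to (p2 \lor \lnot \lnot (((p1 \land p2) \lor (p2 \lor ((p1 \lor (p2 \land p3)) \to p2))) \leftrightarrow p1)))}.
(p4 \to (p2 \lor \lnot \lnot (((p1 \land p2) \lor (p2 \lor ((p1 \lor (p2 \land p3)) \to p2))) \leftrightarrow p1))): β-rule — branch into \lnot p4  //  (p2 \lor \lnot \lnot (((p1 \land p2) \lor (p2 \lor ((p1 \lor (p2 \land p3)) \to p2))) \leftrightarrow p1)).
  branch 1 (add \lnot p4):
    ○ open, literals {p4=0}.
  branch 2 (add (p2 \lor \lnot \lnot (((p1 \land p2) \lor (p2 \lor ((p1 \lor (p2 \land p3)) \to p2))) \leftrightarrow p1))):
    (p2 \lor \lnot \lnot (((p1 \land p2) \lor (p2 \lor ((p1 \lor (p2 \land p3)) \to p2))) \leftrightarrow p1)): β-rule — branch into p2  //  \lnot \lnot (((p1 \land p2) \lor (p2 \lor ((p1 \lor (p2 \land p3)) \to p2))) \leftrightarrow p1).
      branch 2.1 (add p2):
        ○ open, literals {p2=1}.
      branch 2.2 (add \lnot \lnot (((p1 \land p2) \lor (p2 \lor ((p1 \lor (p2 \land p3)) \to p2))) \leftrightarrow p1)):
        \lnot \lnot (((p1 \land p2) \lor (p2 \lor ((p1 \lor (p2 \land p3)) \to p2))) \leftrightarrow p1): drop double negation, giving (((p1 \land p2) \lor (p2 \lor ((p1 \lor (p2 \land p3)) \to p2))) \leftrightarrow p1).
        (((p1 \land p2) \lor (p2 \lor ((p1 \lor (p2 \land p3)) \to p2))) \leftrightarrow p1): β-rule — branch into ((p1 \land p2) \lor (p2 \lor ((p1 \lor (p2 \land p3)) \to p2))), p1  //  \lnot ((p1 \land p2) \lor (p2 \lor ((p1 \lor (p2 \land p3)) \to p2))), \lnot p1.
          branch 2.2.1 (add ((p1 \land p2) \lor (p2 \lor ((p1 \lor (p2 \land p3)) \to p2))), p1):
            ((p1 \land p2) \lor (p2 \lor ((p1 \lor (p2 \land p3)) \to p2))): β-rule — branch into (p1 \land p2)  //  (p2 \lor ((p1 \lor (p2 \land p3)) \to p2)).
              branch 2.2.1.1 (add (p1 \land p2)):
                (p1 \land p2): α-rule — add p1, p2.
                ○ open, literals {p1=1, p2=1}.
              branch 2.2.1.2 (add (p2 \lor ((p1 \lor (p2 \land p3)) \to p2))):
                (p2 \lor ((p1 \lor (p2 \land p3)) \to p2)): β-rule — branch into p2  //  ((p1 \lor (p2 \land p3)) \to p2).
                  branch 2.2.1.2.1 (add p2):
                    ○ open, literals {p1=1, p2=1}.
                  branch 2.2.1.2.2 (add ((p1 \lor (p2 \land p3)) \to p2)):
                    ((p1 \lor (p2 \land p3)) \to p2): β-rule — branch into \lnot (p1 \lor (p2 \land p3))  //  p2.
                      branch 2.2.1.2.2.1 (add \lnot (p1 \lor (p2 \land p3))):
                        \lnot (p1 \lor (p2 \land p3)): α-rule — add \lnot p1, \lnot (p2 \land p3).
                        × closes — contains both p1 and \lnot p1.
                      branch 2.2.1.2.2.2 (add p2):
                        ○ open, literals {p1=1, p2=1}.
          branch 2.2.2 (add \lnot ((p1 \land p2) \lor (p2 \lor ((p1 \lor (p2 \land p3)) \to p2))), \lnot p1):
            \lnot ((p1 \land p2) \lor (p2 \lor ((p1 \lor (p2 \land p3)) \to p2))): α-rule — add \lnot (p1 \land p2), \lnot (p2 \lor ((p1 \lor (p2 \land p3)) \to p2)).
            \lnot (p2 \lor ((p1 \lor (p2 \land p3)) \to p2)): α-rule — add \lnot p2, \lnot ((p1 \lor (p2 \land p3)) \to p2).
            \lnot ((p1 \lor (p2 \land p3)) \to p2): α-rule — add (p1 \lor (p2 \land p3)), \lnot p2.
            \lnot (p1 \land p2): β-rule — branch into \lnot p1  //  \lnot p2.
              branch 2.2.2.1 (add \lnot p1):
                (p1 \lor (p2 \land p3)): β-rule — branch into p1  //  (p2 \land p3).
                  branch 2.2.2.1.1 (add p1):
                    × closes — contains both p1 and \lnot p1.
                  branch 2.2.2.1.2 (add (p2 \land p3)):
                    (p2 \land p3): α-rule — add p2, p3.
                    × closes — contains both p2 and \lnot p2.
              branch 2.2.2.2 (add \lnot p2):
                (p1 \lor (p2 \land p3)): β-rule — branch into p1  //  (p2 \land p3).
                  branch 2.2.2.2.1 (add p1):
                    × closes — contains both p1 and \lnot p1.
                  branch 2.2.2.2.2 (add (p2 \land p3)):
                    (p2 \land p3): α-rule — add p2, p3.
                    × closes — contains both p2 and \lnot p2.
5 branches closed, 5 open.
Each open branch fixes some atoms; the unmentioned ones are free. Counting distinct full assignments: branch {p4=0} (p3, p5, p1, p2) contributes 16 new; branch {p2=1} (p4, p3, p5, p1) contributes 8 new; branch {p1=1, p2=1} (p4, p3, p5) contributes 0 new; branch {p1=1, p2=1} (p4, p3, p5) contributes 0 new; branch {p1=1, p2=1} (p4, p3, p5) contributes 0 new. Total: 24.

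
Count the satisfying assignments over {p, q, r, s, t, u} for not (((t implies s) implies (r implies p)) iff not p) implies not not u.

Initial set: {(not (((t implies s) implies (r implies p)) iff not p) implies not not u)}.
(not (((t implies s) implies (r implies p)) iff not p) implies not not u): β-rule — branch into not not (((t implies s) implies (r implies p)) iff not p)  //  not not u.
  branch 1 (add not not (((t implies s) implies (r implies p)) iff not p)):
    not not (((t implies s) implies (r implies p)) iff not p): β-rule — branch into ((t implies s) implies (r implies p)), not p  //  not ((t implies s) implies (r implies p)), not not p.
      branch 1.1 (add ((t implies s) implies (r implies p)), not p):
        ((t implies s) implies (r implies p)): β-rule — branch into not (t implies s)  //  (r implies p).
          branch 1.1.1 (add not (t implies s)):
            not (t implies s): α-rule — add t, not s.
            ○ open, literals {p=0, s=0, t=1}.
          branch 1.1.2 (add (r implies p)):
            (r implies p): β-rule — branch into not r  //  p.
              branch 1.1.2.1 (add not r):
                ○ open, literals {p=0, r=0}.
              branch 1.1.2.2 (add p):
                × closes — contains both p and not p.
      branch 1.2 (add not ((t implies s) implies (r implies p)), not not p):
        not ((t implies s) implies (r implies p)): α-rule — add (t implies s), not (r implies p).
        not (r implies p): α-rule — add r, not p.
        × closes — contains both p and not p.
  branch 2 (add not not u):
    not not u: drop double negation, giving u.
    ○ open, literals {u=1}.
2 branches closed, 3 open.
Each open branch fixes some atoms; the unmentioned ones are free. Counting distinct full assignments: branch {p=0, s=0, t=1} (q, r, u) contributes 8 new; branch {p=0, r=0} (q, s, t, u) contributes 12 new; branch {u=1} (p, q, r, s, t) contributes 22 new. Total: 42.

42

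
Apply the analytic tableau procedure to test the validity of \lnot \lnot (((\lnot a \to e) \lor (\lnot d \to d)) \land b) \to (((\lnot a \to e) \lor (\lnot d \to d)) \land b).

Assume the negation and expand:
Initial set: {\lnot (\lnot \lnot (((\lnot a \to e) \lor (\lnot d \to d)) \land b) \to (((\lnot a \to e) \lor (\lnot d \to d)) \land b))}.
\lnot (\lnot \lnot (((\lnot a \to e) \lor (\lnot d \to d)) \land b) \to (((\lnot a \to e) \lor (\lnot d \to d)) \land b)): α-rule — add \lnot \lnot (((\lnot a \to e) \lor (\lnot d \to d)) \land b), \lnot (((\lnot a \to e) \lor (\lnot d \to d)) \land b).
\lnot \lnot (((\lnot a \to e) \lor (\lnot d \to d)) \land b): drop double negation, giving (((\lnot a \to e) \lor (\lnot d \to d)) \land b).
(((\lnot a \to e) \lor (\lnot d \to d)) \land b): α-rule — add ((\lnot a \to e) \lor (\lnot d \to d)), b.
\lnot (((\lnot a \to e) \lor (\lnot d \to d)) \land b): β-rule — branch into \lnot ((\lnot a \to e) \lor (\lnot d \to d))  //  \lnot b.
  branch 1 (add \lnot ((\lnot a \to e) \lor (\lnot d \to d))):
    \lnot ((\lnot a \to e) \lor (\lnot d \to d)): α-rule — add \lnot (\lnot a \to e), \lnot (\lnot d \to d).
    \lnot (\lnot a \to e): α-rule — add \lnot a, \lnot e.
    \lnot (\lnot d \to d): α-rule — add \lnot d, \lnot d.
    ((\lnot a \to e) \lor (\lnot d \to d)): β-rule — branch into (\lnot a \to e)  //  (\lnot d \to d).
      branch 1.1 (add (\lnot a \to e)):
        (\lnot a \to e): β-rule — branch into \lnot \lnot a  //  e.
          branch 1.1.1 (add \lnot \lnot a):
            × closes — contains both a and \lnot a.
          branch 1.1.2 (add e):
            × closes — contains both e and \lnot e.
      branch 1.2 (add (\lnot d \to d)):
        (\lnot d \to d): β-rule — branch into \lnot \lnot d  //  d.
          branch 1.2.1 (add \lnot \lnot d):
            × closes — contains both d and \lnot d.
          branch 1.2.2 (add d):
            × closes — contains both d and \lnot d.
  branch 2 (add \lnot b):
    × closes — contains both b and \lnot b.
All 5 branches close.
Every branch closed, so the negation is unsatisfiable and the formula is valid.

Valid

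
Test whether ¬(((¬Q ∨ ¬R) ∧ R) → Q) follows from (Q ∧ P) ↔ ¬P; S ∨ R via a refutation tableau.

No

Initial set: {((Q ∧ P) ↔ ¬P); (S ∨ R); ¬¬(((¬Q ∨ ¬R) ∧ R) → Q)}.
((Q ∧ P) ↔ ¬P): β-rule — branch into (Q ∧ P), ¬P  //  ¬(Q ∧ P), ¬¬P.
  branch 1 (add (Q ∧ P), ¬P):
    (Q ∧ P): α-rule — add Q, P.
    × closes — contains both P and ¬P.
  branch 2 (add ¬(Q ∧ P), ¬¬P):
    (S ∨ R): β-rule — branch into S  //  R.
      branch 2.1 (add S):
        ¬¬(((¬Q ∨ ¬R) ∧ R) → Q): β-rule — branch into ¬((¬Q ∨ ¬R) ∧ R)  //  Q.
          branch 2.1.1 (add ¬((¬Q ∨ ¬R) ∧ R)):
            ¬(Q ∧ P): β-rule — branch into ¬Q  //  ¬P.
              branch 2.1.1.1 (add ¬Q):
                ¬((¬Q ∨ ¬R) ∧ R): β-rule — branch into ¬(¬Q ∨ ¬R)  //  ¬R.
                  branch 2.1.1.1.1 (add ¬(¬Q ∨ ¬R)):
                    ¬(¬Q ∨ ¬R): α-rule — add ¬¬Q, ¬¬R.
                    × closes — contains both Q and ¬Q.
                  branch 2.1.1.1.2 (add ¬R):
                    ○ open, literals {P=1, Q=0, R=0, S=1}.
              branch 2.1.1.2 (add ¬P):
                × closes — contains both P and ¬P.
          branch 2.1.2 (add Q):
            ¬(Q ∧ P): β-rule — branch into ¬Q  //  ¬P.
              branch 2.1.2.1 (add ¬Q):
                × closes — contains both Q and ¬Q.
              branch 2.1.2.2 (add ¬P):
                × closes — contains both P and ¬P.
      branch 2.2 (add R):
        ¬¬(((¬Q ∨ ¬R) ∧ R) → Q): β-rule — branch into ¬((¬Q ∨ ¬R) ∧ R)  //  Q.
          branch 2.2.1 (add ¬((¬Q ∨ ¬R) ∧ R)):
            ¬(Q ∧ P): β-rule — branch into ¬Q  //  ¬P.
              branch 2.2.1.1 (add ¬Q):
                ¬((¬Q ∨ ¬R) ∧ R): β-rule — branch into ¬(¬Q ∨ ¬R)  //  ¬R.
                  branch 2.2.1.1.1 (add ¬(¬Q ∨ ¬R)):
                    ¬(¬Q ∨ ¬R): α-rule — add ¬¬Q, ¬¬R.
                    × closes — contains both Q and ¬Q.
                  branch 2.2.1.1.2 (add ¬R):
                    × closes — contains both R and ¬R.
              branch 2.2.1.2 (add ¬P):
                × closes — contains both P and ¬P.
          branch 2.2.2 (add Q):
            ¬(Q ∧ P): β-rule — branch into ¬Q  //  ¬P.
              branch 2.2.2.1 (add ¬Q):
                × closes — contains both Q and ¬Q.
              branch 2.2.2.2 (add ¬P):
                × closes — contains both P and ¬P.
10 branches closed, 1 open.
An open branch gives a countermodel: P=1, Q=0, R=0, S=1 (unmentioned atoms arbitrary); the premises hold there but the conclusion fails.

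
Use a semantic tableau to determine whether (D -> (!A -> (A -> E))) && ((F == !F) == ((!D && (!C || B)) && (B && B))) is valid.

Assume the negation and expand:
Initial set: {F ((D -> (!A -> (A -> E))) && ((F == !F) == ((!D && (!C || B)) && (B && B))))}.
F ((D -> (!A -> (A -> E))) && ((F == !F) == ((!D && (!C || B)) && (B && B)))): β-rule — branch into F (D -> (!A -> (A -> E)))  //  F ((F == !F) == ((!D && (!C || B)) && (B && B))).
  branch 1 (add F (D -> (!A -> (A -> E)))):
    F (D -> (!A -> (A -> E))): α-rule — add T D, F (!A -> (A -> E)).
    F (!A -> (A -> E)): α-rule — add T !A, F (A -> E).
    F (A -> E): α-rule — add T A, F E.
    × closes — contains both A and !A.
  branch 2 (add F ((F == !F) == ((!D && (!C || B)) && (B && B)))):
    F ((F == !F) == ((!D && (!C || B)) && (B && B))): β-rule — branch into T (F == !F), F ((!D && (!C || B)) && (B && B))  //  F (F == !F), T ((!D && (!C || B)) && (B && B)).
      branch 2.1 (add T (F == !F), F ((!D && (!C || B)) && (B && B))):
        T (F == !F): β-rule — branch into T F, T !F  //  F F, F !F.
          branch 2.1.1 (add T F, T !F):
            × closes — contains both F and !F.
          branch 2.1.2 (add F F, F !F):
            × closes — contains both F and !F.
      branch 2.2 (add F (F == !F), T ((!D && (!C || B)) && (B && B))):
        T ((!D && (!C || B)) && (B && B)): α-rule — add T (!D && (!C || B)), T (B && B).
        T (!D && (!C || B)): α-rule — add T !D, T (!C || B).
        T (B && B): α-rule — add T B, T B.
        F (F == !F): β-rule — branch into T F, F !F  //  F F, T !F.
          branch 2.2.1 (add T F, F !F):
            T (!C || B): β-rule — branch into T !C  //  T B.
              branch 2.2.1.1 (add T !C):
                ○ open, literals {B=true, C=false, D=false, F=true}.
              branch 2.2.1.2 (add T B):
                ○ open, literals {B=true, D=false, F=true}.
          branch 2.2.2 (add F F, T !F):
            T (!C || B): β-rule — branch into T !C  //  T B.
              branch 2.2.2.1 (add T !C):
                ○ open, literals {B=true, C=false, D=false, F=false}.
              branch 2.2.2.2 (add T B):
                ○ open, literals {B=true, D=false, F=false}.
3 branches closed, 4 open.
An open branch gives a countermodel: B=true, C=false, D=false, F=true (unmentioned atoms arbitrary); under it the original formula is false.

Not valid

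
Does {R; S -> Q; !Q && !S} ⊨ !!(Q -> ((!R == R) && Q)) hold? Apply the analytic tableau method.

Initial set: {R; (S -> Q); (!Q && !S); !!!(Q -> ((!R == R) && Q))}.
(!Q && !S): α-rule — add !Q, !S.
!!!(Q -> ((!R == R) && Q)): drop double negation, giving !(Q -> ((!R == R) && Q)).
!(Q -> ((!R == R) && Q)): α-rule — add Q, !((!R == R) && Q).
× closes — contains both Q and !Q.
All 1 branch closes.
Every branch closed, so the premises entail the conclusion.

Yes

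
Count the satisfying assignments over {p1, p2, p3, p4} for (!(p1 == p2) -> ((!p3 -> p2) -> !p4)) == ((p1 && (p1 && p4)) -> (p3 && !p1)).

11

Initial set: {T ((!(p1 == p2) -> ((!p3 -> p2) -> !p4)) == ((p1 && (p1 && p4)) -> (p3 && !p1)))}.
T ((!(p1 == p2) -> ((!p3 -> p2) -> !p4)) == ((p1 && (p1 && p4)) -> (p3 && !p1))): β-rule — branch into T (!(p1 == p2) -> ((!p3 -> p2) -> !p4)), T ((p1 && (p1 && p4)) -> (p3 && !p1))  //  F (!(p1 == p2) -> ((!p3 -> p2) -> !p4)), F ((p1 && (p1 && p4)) -> (p3 && !p1)).
  branch 1 (add T (!(p1 == p2) -> ((!p3 -> p2) -> !p4)), T ((p1 && (p1 && p4)) -> (p3 && !p1))):
    T (!(p1 == p2) -> ((!p3 -> p2) -> !p4)): β-rule — branch into F !(p1 == p2)  //  T ((!p3 -> p2) -> !p4).
      branch 1.1 (add F !(p1 == p2)):
        T ((p1 && (p1 && p4)) -> (p3 && !p1)): β-rule — branch into F (p1 && (p1 && p4))  //  T (p3 && !p1).
          branch 1.1.1 (add F (p1 && (p1 && p4))):
            F !(p1 == p2): β-rule — branch into T p1, T p2  //  F p1, F p2.
              branch 1.1.1.1 (add T p1, T p2):
                F (p1 && (p1 && p4)): β-rule — branch into F p1  //  F (p1 && p4).
                  branch 1.1.1.1.1 (add F p1):
                    × closes — contains both p1 and !p1.
                  branch 1.1.1.1.2 (add F (p1 && p4)):
                    F (p1 && p4): β-rule — branch into F p1  //  F p4.
                      branch 1.1.1.1.2.1 (add F p1):
                        × closes — contains both p1 and !p1.
                      branch 1.1.1.1.2.2 (add F p4):
                        ○ open, literals {p1=1, p2=1, p4=0}.
              branch 1.1.1.2 (add F p1, F p2):
                F (p1 && (p1 && p4)): β-rule — branch into F p1  //  F (p1 && p4).
                  branch 1.1.1.2.1 (add F p1):
                    ○ open, literals {p1=0, p2=0}.
                  branch 1.1.1.2.2 (add F (p1 && p4)):
                    F (p1 && p4): β-rule — branch into F p1  //  F p4.
                      branch 1.1.1.2.2.1 (add F p1):
                        ○ open, literals {p1=0, p2=0}.
                      branch 1.1.1.2.2.2 (add F p4):
                        ○ open, literals {p1=0, p2=0, p4=0}.
          branch 1.1.2 (add T (p3 && !p1)):
            T (p3 && !p1): α-rule — add T p3, T !p1.
            F !(p1 == p2): β-rule — branch into T p1, T p2  //  F p1, F p2.
              branch 1.1.2.1 (add T p1, T p2):
                × closes — contains both p1 and !p1.
              branch 1.1.2.2 (add F p1, F p2):
                ○ open, literals {p1=0, p2=0, p3=1}.
      branch 1.2 (add T ((!p3 -> p2) -> !p4)):
        T ((p1 && (p1 && p4)) -> (p3 && !p1)): β-rule — branch into F (p1 && (p1 && p4))  //  T (p3 && !p1).
          branch 1.2.1 (add F (p1 && (p1 && p4))):
            T ((!p3 -> p2) -> !p4): β-rule — branch into F (!p3 -> p2)  //  T !p4.
              branch 1.2.1.1 (add F (!p3 -> p2)):
                F (!p3 -> p2): α-rule — add T !p3, F p2.
                F (p1 && (p1 && p4)): β-rule — branch into F p1  //  F (p1 && p4).
                  branch 1.2.1.1.1 (add F p1):
                    ○ open, literals {p1=0, p2=0, p3=0}.
                  branch 1.2.1.1.2 (add F (p1 && p4)):
                    F (p1 && p4): β-rule — branch into F p1  //  F p4.
                      branch 1.2.1.1.2.1 (add F p1):
                        ○ open, literals {p1=0, p2=0, p3=0}.
                      branch 1.2.1.1.2.2 (add F p4):
                        ○ open, literals {p2=0, p3=0, p4=0}.
              branch 1.2.1.2 (add T !p4):
                F (p1 && (p1 && p4)): β-rule — branch into F p1  //  F (p1 && p4).
                  branch 1.2.1.2.1 (add F p1):
                    ○ open, literals {p1=0, p4=0}.
                  branch 1.2.1.2.2 (add F (p1 && p4)):
                    F (p1 && p4): β-rule — branch into F p1  //  F p4.
                      branch 1.2.1.2.2.1 (add F p1):
                        ○ open, literals {p1=0, p4=0}.
                      branch 1.2.1.2.2.2 (add F p4):
                        ○ open, literals {p4=0}.
          branch 1.2.2 (add T (p3 && !p1)):
            T (p3 && !p1): α-rule — add T p3, T !p1.
            T ((!p3 -> p2) -> !p4): β-rule — branch into F (!p3 -> p2)  //  T !p4.
              branch 1.2.2.1 (add F (!p3 -> p2)):
                F (!p3 -> p2): α-rule — add T !p3, F p2.
                × closes — contains both p3 and !p3.
              branch 1.2.2.2 (add T !p4):
                ○ open, literals {p1=0, p3=1, p4=0}.
  branch 2 (add F (!(p1 == p2) -> ((!p3 -> p2) -> !p4)), F ((p1 && (p1 && p4)) -> (p3 && !p1))):
    F (!(p1 == p2) -> ((!p3 -> p2) -> !p4)): α-rule — add T !(p1 == p2), F ((!p3 -> p2) -> !p4).
    F ((p1 && (p1 && p4)) -> (p3 && !p1)): α-rule — add T (p1 && (p1 && p4)), F (p3 && !p1).
    F ((!p3 -> p2) -> !p4): α-rule — add T (!p3 -> p2), F !p4.
    T (p1 && (p1 && p4)): α-rule — add T p1, T (p1 && p4).
    T (p1 && p4): α-rule — add T p1, T p4.
    T !(p1 == p2): β-rule — branch into T p1, F p2  //  F p1, T p2.
      branch 2.1 (add T p1, F p2):
        F (p3 && !p1): β-rule — branch into F p3  //  F !p1.
          branch 2.1.1 (add F p3):
            T (!p3 -> p2): β-rule — branch into F !p3  //  T p2.
              branch 2.1.1.1 (add F !p3):
                × closes — contains both p3 and !p3.
              branch 2.1.1.2 (add T p2):
                × closes — contains both p2 and !p2.
          branch 2.1.2 (add F !p1):
            T (!p3 -> p2): β-rule — branch into F !p3  //  T p2.
              branch 2.1.2.1 (add F !p3):
                ○ open, literals {p1=1, p2=0, p3=1, p4=1}.
              branch 2.1.2.2 (add T p2):
                × closes — contains both p2 and !p2.
      branch 2.2 (add F p1, T p2):
        × closes — contains both p1 and !p1.
8 branches closed, 13 open.
Each open branch fixes some atoms; the unmentioned ones are free. Counting distinct full assignments: branch {p1=1, p2=1, p4=0} (p3) contributes 2 new; branch {p1=0, p2=0} (p3, p4) contributes 4 new; branch {p1=0, p2=0} (p3, p4) contributes 0 new; branch {p1=0, p2=0, p4=0} (p3) contributes 0 new; branch {p1=0, p2=0, p3=1} (p4) contributes 0 new; branch {p1=0, p2=0, p3=0} (p4) contributes 0 new; branch {p1=0, p2=0, p3=0} (p4) contributes 0 new; branch {p2=0, p3=0, p4=0} (p1) contributes 1 new; branch {p1=0, p4=0} (p2, p3) contributes 2 new; branch {p1=0, p4=0} (p2, p3) contributes 0 new; branch {p4=0} (p1, p2, p3) contributes 1 new; branch {p1=0, p3=1, p4=0} (p2) contributes 0 new; branch {p1=1, p2=0, p3=1, p4=1} (none free) contributes 1 new. Total: 11.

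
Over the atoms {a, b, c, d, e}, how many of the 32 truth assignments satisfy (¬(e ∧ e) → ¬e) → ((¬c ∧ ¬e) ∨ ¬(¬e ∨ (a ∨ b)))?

12

Initial set: {((¬(e ∧ e) → ¬e) → ((¬c ∧ ¬e) ∨ ¬(¬e ∨ (a ∨ b))))}.
((¬(e ∧ e) → ¬e) → ((¬c ∧ ¬e) ∨ ¬(¬e ∨ (a ∨ b)))): β-rule — branch into ¬(¬(e ∧ e) → ¬e)  //  ((¬c ∧ ¬e) ∨ ¬(¬e ∨ (a ∨ b))).
  branch 1 (add ¬(¬(e ∧ e) → ¬e)):
    ¬(¬(e ∧ e) → ¬e): α-rule — add ¬(e ∧ e), ¬¬e.
    ¬(e ∧ e): β-rule — branch into ¬e  //  ¬e.
      branch 1.1 (add ¬e):
        × closes — contains both e and ¬e.
      branch 1.2 (add ¬e):
        × closes — contains both e and ¬e.
  branch 2 (add ((¬c ∧ ¬e) ∨ ¬(¬e ∨ (a ∨ b)))):
    ((¬c ∧ ¬e) ∨ ¬(¬e ∨ (a ∨ b))): β-rule — branch into (¬c ∧ ¬e)  //  ¬(¬e ∨ (a ∨ b)).
      branch 2.1 (add (¬c ∧ ¬e)):
        (¬c ∧ ¬e): α-rule — add ¬c, ¬e.
        ○ open, literals {c=F, e=F}.
      branch 2.2 (add ¬(¬e ∨ (a ∨ b))):
        ¬(¬e ∨ (a ∨ b)): α-rule — add ¬¬e, ¬(a ∨ b).
        ¬(a ∨ b): α-rule — add ¬a, ¬b.
        ○ open, literals {a=F, b=F, e=T}.
2 branches closed, 2 open.
Each open branch fixes some atoms; the unmentioned ones are free. Counting distinct full assignments: branch {c=F, e=F} (a, b, d) contributes 8 new; branch {a=F, b=F, e=T} (c, d) contributes 4 new. Total: 12.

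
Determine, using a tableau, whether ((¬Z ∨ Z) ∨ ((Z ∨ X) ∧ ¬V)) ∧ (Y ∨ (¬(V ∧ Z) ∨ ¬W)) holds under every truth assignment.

Assume the negation and expand:
Initial set: {¬(((¬Z ∨ Z) ∨ ((Z ∨ X) ∧ ¬V)) ∧ (Y ∨ (¬(V ∧ Z) ∨ ¬W)))}.
¬(((¬Z ∨ Z) ∨ ((Z ∨ X) ∧ ¬V)) ∧ (Y ∨ (¬(V ∧ Z) ∨ ¬W))): β-rule — branch into ¬((¬Z ∨ Z) ∨ ((Z ∨ X) ∧ ¬V))  //  ¬(Y ∨ (¬(V ∧ Z) ∨ ¬W)).
  branch 1 (add ¬((¬Z ∨ Z) ∨ ((Z ∨ X) ∧ ¬V))):
    ¬((¬Z ∨ Z) ∨ ((Z ∨ X) ∧ ¬V)): α-rule — add ¬(¬Z ∨ Z), ¬((Z ∨ X) ∧ ¬V).
    ¬(¬Z ∨ Z): α-rule — add ¬¬Z, ¬Z.
    × closes — contains both Z and ¬Z.
  branch 2 (add ¬(Y ∨ (¬(V ∧ Z) ∨ ¬W))):
    ¬(Y ∨ (¬(V ∧ Z) ∨ ¬W)): α-rule — add ¬Y, ¬(¬(V ∧ Z) ∨ ¬W).
    ¬(¬(V ∧ Z) ∨ ¬W): α-rule — add ¬¬(V ∧ Z), ¬¬W.
    ¬¬(V ∧ Z): α-rule — add V, Z.
    ○ open, literals {V=1, W=1, Y=0, Z=1}.
1 branch closed, 1 open.
An open branch gives a countermodel: V=1, W=1, Y=0, Z=1 (unmentioned atoms arbitrary); under it the original formula is false.

Not valid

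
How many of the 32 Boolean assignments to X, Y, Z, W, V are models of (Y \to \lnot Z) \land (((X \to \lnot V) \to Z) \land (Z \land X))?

4

Initial set: {((Y \to \lnot Z) \land (((X \to \lnot V) \to Z) \land (Z \land X)))}.
((Y \to \lnot Z) \land (((X \to \lnot V) \to Z) \land (Z \land X))): α-rule — add (Y \to \lnot Z), (((X \to \lnot V) \to Z) \land (Z \land X)).
(((X \to \lnot V) \to Z) \land (Z \land X)): α-rule — add ((X \to \lnot V) \to Z), (Z \land X).
(Z \land X): α-rule — add Z, X.
(Y \to \lnot Z): β-rule — branch into \lnot Y  //  \lnot Z.
  branch 1 (add \lnot Y):
    ((X \to \lnot V) \to Z): β-rule — branch into \lnot (X \to \lnot V)  //  Z.
      branch 1.1 (add \lnot (X \to \lnot V)):
        \lnot (X \to \lnot V): α-rule — add X, \lnot \lnot V.
        ○ open, literals {V=T, X=T, Y=F, Z=T}.
      branch 1.2 (add Z):
        ○ open, literals {X=T, Y=F, Z=T}.
  branch 2 (add \lnot Z):
    × closes — contains both Z and \lnot Z.
1 branch closed, 2 open.
Each open branch fixes some atoms; the unmentioned ones are free. Counting distinct full assignments: branch {V=T, X=T, Y=F, Z=T} (W) contributes 2 new; branch {X=T, Y=F, Z=T} (W, V) contributes 2 new. Total: 4.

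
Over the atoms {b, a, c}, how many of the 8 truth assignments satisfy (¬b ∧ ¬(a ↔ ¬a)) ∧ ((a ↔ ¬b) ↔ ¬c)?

Initial set: {((¬b ∧ ¬(a ↔ ¬a)) ∧ ((a ↔ ¬b) ↔ ¬c))}.
((¬b ∧ ¬(a ↔ ¬a)) ∧ ((a ↔ ¬b) ↔ ¬c)): α-rule — add (¬b ∧ ¬(a ↔ ¬a)), ((a ↔ ¬b) ↔ ¬c).
(¬b ∧ ¬(a ↔ ¬a)): α-rule — add ¬b, ¬(a ↔ ¬a).
((a ↔ ¬b) ↔ ¬c): β-rule — branch into (a ↔ ¬b), ¬c  //  ¬(a ↔ ¬b), ¬¬c.
  branch 1 (add (a ↔ ¬b), ¬c):
    ¬(a ↔ ¬a): β-rule — branch into a, ¬¬a  //  ¬a, ¬a.
      branch 1.1 (add a, ¬¬a):
        (a ↔ ¬b): β-rule — branch into a, ¬b  //  ¬a, ¬¬b.
          branch 1.1.1 (add a, ¬b):
            ○ open, literals {a=1, b=0, c=0}.
          branch 1.1.2 (add ¬a, ¬¬b):
            × closes — contains both a and ¬a.
      branch 1.2 (add ¬a, ¬a):
        (a ↔ ¬b): β-rule — branch into a, ¬b  //  ¬a, ¬¬b.
          branch 1.2.1 (add a, ¬b):
            × closes — contains both a and ¬a.
          branch 1.2.2 (add ¬a, ¬¬b):
            × closes — contains both b and ¬b.
  branch 2 (add ¬(a ↔ ¬b), ¬¬c):
    ¬(a ↔ ¬a): β-rule — branch into a, ¬¬a  //  ¬a, ¬a.
      branch 2.1 (add a, ¬¬a):
        ¬(a ↔ ¬b): β-rule — branch into a, ¬¬b  //  ¬a, ¬b.
          branch 2.1.1 (add a, ¬¬b):
            × closes — contains both b and ¬b.
          branch 2.1.2 (add ¬a, ¬b):
            × closes — contains both a and ¬a.
      branch 2.2 (add ¬a, ¬a):
        ¬(a ↔ ¬b): β-rule — branch into a, ¬¬b  //  ¬a, ¬b.
          branch 2.2.1 (add a, ¬¬b):
            × closes — contains both a and ¬a.
          branch 2.2.2 (add ¬a, ¬b):
            ○ open, literals {a=0, b=0, c=1}.
6 branches closed, 2 open.
Each open branch fixes some atoms; the unmentioned ones are free. Counting distinct full assignments: branch {a=1, b=0, c=0} (none free) contributes 1 new; branch {a=0, b=0, c=1} (none free) contributes 1 new. Total: 2.

2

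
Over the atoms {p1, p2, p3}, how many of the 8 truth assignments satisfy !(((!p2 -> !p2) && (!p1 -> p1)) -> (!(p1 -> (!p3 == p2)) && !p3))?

Initial set: {!(((!p2 -> !p2) && (!p1 -> p1)) -> (!(p1 -> (!p3 == p2)) && !p3))}.
!(((!p2 -> !p2) && (!p1 -> p1)) -> (!(p1 -> (!p3 == p2)) && !p3)): α-rule — add ((!p2 -> !p2) && (!p1 -> p1)), !(!(p1 -> (!p3 == p2)) && !p3).
((!p2 -> !p2) && (!p1 -> p1)): α-rule — add (!p2 -> !p2), (!p1 -> p1).
!(!(p1 -> (!p3 == p2)) && !p3): β-rule — branch into !!(p1 -> (!p3 == p2))  //  !!p3.
  branch 1 (add !!(p1 -> (!p3 == p2))):
    (!p2 -> !p2): β-rule — branch into !!p2  //  !p2.
      branch 1.1 (add !!p2):
        (!p1 -> p1): β-rule — branch into !!p1  //  p1.
          branch 1.1.1 (add !!p1):
            !!(p1 -> (!p3 == p2)): β-rule — branch into !p1  //  (!p3 == p2).
              branch 1.1.1.1 (add !p1):
                × closes — contains both p1 and !p1.
              branch 1.1.1.2 (add (!p3 == p2)):
                (!p3 == p2): β-rule — branch into !p3, p2  //  !!p3, !p2.
                  branch 1.1.1.2.1 (add !p3, p2):
                    ○ open, literals {p1=T, p2=T, p3=F}.
                  branch 1.1.1.2.2 (add !!p3, !p2):
                    × closes — contains both p2 and !p2.
          branch 1.1.2 (add p1):
            !!(p1 -> (!p3 == p2)): β-rule — branch into !p1  //  (!p3 == p2).
              branch 1.1.2.1 (add !p1):
                × closes — contains both p1 and !p1.
              branch 1.1.2.2 (add (!p3 == p2)):
                (!p3 == p2): β-rule — branch into !p3, p2  //  !!p3, !p2.
                  branch 1.1.2.2.1 (add !p3, p2):
                    ○ open, literals {p1=T, p2=T, p3=F}.
                  branch 1.1.2.2.2 (add !!p3, !p2):
                    × closes — contains both p2 and !p2.
      branch 1.2 (add !p2):
        (!p1 -> p1): β-rule — branch into !!p1  //  p1.
          branch 1.2.1 (add !!p1):
            !!(p1 -> (!p3 == p2)): β-rule — branch into !p1  //  (!p3 == p2).
              branch 1.2.1.1 (add !p1):
                × closes — contains both p1 and !p1.
              branch 1.2.1.2 (add (!p3 == p2)):
                (!p3 == p2): β-rule — branch into !p3, p2  //  !!p3, !p2.
                  branch 1.2.1.2.1 (add !p3, p2):
                    × closes — contains both p2 and !p2.
                  branch 1.2.1.2.2 (add !!p3, !p2):
                    ○ open, literals {p1=T, p2=F, p3=T}.
          branch 1.2.2 (add p1):
            !!(p1 -> (!p3 == p2)): β-rule — branch into !p1  //  (!p3 == p2).
              branch 1.2.2.1 (add !p1):
                × closes — contains both p1 and !p1.
              branch 1.2.2.2 (add (!p3 == p2)):
                (!p3 == p2): β-rule — branch into !p3, p2  //  !!p3, !p2.
                  branch 1.2.2.2.1 (add !p3, p2):
                    × closes — contains both p2 and !p2.
                  branch 1.2.2.2.2 (add !!p3, !p2):
                    ○ open, literals {p1=T, p2=F, p3=T}.
  branch 2 (add !!p3):
    (!p2 -> !p2): β-rule — branch into !!p2  //  !p2.
      branch 2.1 (add !!p2):
        (!p1 -> p1): β-rule — branch into !!p1  //  p1.
          branch 2.1.1 (add !!p1):
            ○ open, literals {p1=T, p2=T, p3=T}.
          branch 2.1.2 (add p1):
            ○ open, literals {p1=T, p2=T, p3=T}.
      branch 2.2 (add !p2):
        (!p1 -> p1): β-rule — branch into !!p1  //  p1.
          branch 2.2.1 (add !!p1):
            ○ open, literals {p1=T, p2=F, p3=T}.
          branch 2.2.2 (add p1):
            ○ open, literals {p1=T, p2=F, p3=T}.
8 branches closed, 8 open.
Each open branch fixes some atoms; the unmentioned ones are free. Counting distinct full assignments: branch {p1=T, p2=T, p3=F} (none free) contributes 1 new; branch {p1=T, p2=T, p3=F} (none free) contributes 0 new; branch {p1=T, p2=F, p3=T} (none free) contributes 1 new; branch {p1=T, p2=F, p3=T} (none free) contributes 0 new; branch {p1=T, p2=T, p3=T} (none free) contributes 1 new; branch {p1=T, p2=T, p3=T} (none free) contributes 0 new; branch {p1=T, p2=F, p3=T} (none free) contributes 0 new; branch {p1=T, p2=F, p3=T} (none free) contributes 0 new. Total: 3.

3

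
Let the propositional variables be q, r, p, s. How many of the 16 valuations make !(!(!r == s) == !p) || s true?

12

Initial set: {(!(!(!r == s) == !p) || s)}.
(!(!(!r == s) == !p) || s): β-rule — branch into !(!(!r == s) == !p)  //  s.
  branch 1 (add !(!(!r == s) == !p)):
    !(!(!r == s) == !p): β-rule — branch into !(!r == s), !!p  //  !!(!r == s), !p.
      branch 1.1 (add !(!r == s), !!p):
        !(!r == s): β-rule — branch into !r, !s  //  !!r, s.
          branch 1.1.1 (add !r, !s):
            ○ open, literals {p=T, r=F, s=F}.
          branch 1.1.2 (add !!r, s):
            ○ open, literals {p=T, r=T, s=T}.
      branch 1.2 (add !!(!r == s), !p):
        !!(!r == s): β-rule — branch into !r, s  //  !!r, !s.
          branch 1.2.1 (add !r, s):
            ○ open, literals {p=F, r=F, s=T}.
          branch 1.2.2 (add !!r, !s):
            ○ open, literals {p=F, r=T, s=F}.
  branch 2 (add s):
    ○ open, literals {s=T}.
0 branches closed, 5 open.
Each open branch fixes some atoms; the unmentioned ones are free. Counting distinct full assignments: branch {p=T, r=F, s=F} (q) contributes 2 new; branch {p=T, r=T, s=T} (q) contributes 2 new; branch {p=F, r=F, s=T} (q) contributes 2 new; branch {p=F, r=T, s=F} (q) contributes 2 new; branch {s=T} (q, r, p) contributes 4 new. Total: 12.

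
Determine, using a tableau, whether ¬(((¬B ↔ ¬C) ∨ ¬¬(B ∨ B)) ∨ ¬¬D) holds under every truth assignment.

Not valid

Assume the negation and expand:
Initial set: {¬¬(((¬B ↔ ¬C) ∨ ¬¬(B ∨ B)) ∨ ¬¬D)}.
¬¬(((¬B ↔ ¬C) ∨ ¬¬(B ∨ B)) ∨ ¬¬D): β-rule — branch into ((¬B ↔ ¬C) ∨ ¬¬(B ∨ B))  //  ¬¬D.
  branch 1 (add ((¬B ↔ ¬C) ∨ ¬¬(B ∨ B))):
    ((¬B ↔ ¬C) ∨ ¬¬(B ∨ B)): β-rule — branch into (¬B ↔ ¬C)  //  ¬¬(B ∨ B).
      branch 1.1 (add (¬B ↔ ¬C)):
        (¬B ↔ ¬C): β-rule — branch into ¬B, ¬C  //  ¬¬B, ¬¬C.
          branch 1.1.1 (add ¬B, ¬C):
            ○ open, literals {B=0, C=0}.
          branch 1.1.2 (add ¬¬B, ¬¬C):
            ○ open, literals {B=1, C=1}.
      branch 1.2 (add ¬¬(B ∨ B)):
        ¬¬(B ∨ B): drop double negation, giving (B ∨ B).
        (B ∨ B): β-rule — branch into B  //  B.
          branch 1.2.1 (add B):
            ○ open, literals {B=1}.
          branch 1.2.2 (add B):
            ○ open, literals {B=1}.
  branch 2 (add ¬¬D):
    ¬¬D: drop double negation, giving D.
    ○ open, literals {D=1}.
0 branches closed, 5 open.
An open branch gives a countermodel: B=0, C=0 (unmentioned atoms arbitrary); under it the original formula is false.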